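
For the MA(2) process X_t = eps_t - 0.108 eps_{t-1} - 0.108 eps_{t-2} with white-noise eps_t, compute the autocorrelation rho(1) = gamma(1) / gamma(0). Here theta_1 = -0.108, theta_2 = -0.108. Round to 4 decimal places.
\rho(1) = -0.0941

For an MA(q) process with theta_0 = 1, the autocovariance is
  gamma(k) = sigma^2 * sum_{i=0..q-k} theta_i * theta_{i+k},
and rho(k) = gamma(k) / gamma(0). Sigma^2 cancels.
  numerator   = (1)*(-0.108) + (-0.108)*(-0.108) = -0.096336.
  denominator = (1)^2 + (-0.108)^2 + (-0.108)^2 = 1.023328.
  rho(1) = -0.096336 / 1.023328 = -0.0941.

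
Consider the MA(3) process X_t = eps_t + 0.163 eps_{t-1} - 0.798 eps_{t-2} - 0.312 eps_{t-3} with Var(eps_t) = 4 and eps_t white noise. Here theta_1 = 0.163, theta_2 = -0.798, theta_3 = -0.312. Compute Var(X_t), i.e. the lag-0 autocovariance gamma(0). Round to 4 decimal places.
\gamma(0) = 7.0429

For an MA(q) process X_t = eps_t + sum_i theta_i eps_{t-i} with
Var(eps_t) = sigma^2, the variance is
  gamma(0) = sigma^2 * (1 + sum_i theta_i^2).
  sum_i theta_i^2 = (0.163)^2 + (-0.798)^2 + (-0.312)^2 = 0.026569 + 0.636804 + 0.097344 = 0.760717.
  gamma(0) = 4 * (1 + 0.760717) = 4 * 1.760717 = 7.042868, which rounds to 7.0429.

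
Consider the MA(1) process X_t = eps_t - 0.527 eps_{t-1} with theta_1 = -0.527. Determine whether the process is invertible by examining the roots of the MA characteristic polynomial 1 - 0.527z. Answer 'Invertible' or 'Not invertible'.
\text{Invertible}

The MA(q) characteristic polynomial is P(z) = 1 - 0.527z.
Invertibility requires all roots to lie outside the unit circle, i.e. |z| > 1 for every root.
This is linear in z: 1 + (-0.527) z = 0  =>  z = -1/(-0.527) = 1.897533,  |z| = 1.897533.
Moduli of all roots: 1.8975.
All moduli strictly greater than 1? Yes.
Verdict: Invertible.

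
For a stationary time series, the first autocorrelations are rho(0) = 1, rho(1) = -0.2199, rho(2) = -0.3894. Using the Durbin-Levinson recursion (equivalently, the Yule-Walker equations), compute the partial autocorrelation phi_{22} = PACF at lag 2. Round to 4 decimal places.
\phi_{22} = -0.4600

The PACF at lag k is phi_{kk}, the last component of the solution
to the Yule-Walker system G_k phi = r_k where
  (G_k)_{ij} = rho(|i - j|), (r_k)_i = rho(i), i,j = 1..k.
Equivalently, Durbin-Levinson gives phi_{kk} iteratively:
  phi_{11} = rho(1)
  phi_{kk} = [rho(k) - sum_{j=1..k-1} phi_{k-1,j} rho(k-j)]
            / [1 - sum_{j=1..k-1} phi_{k-1,j} rho(j)],
  phi_{k,j} = phi_{k-1,j} - phi_{kk} phi_{k-1,k-j},  j = 1..k-1.
Step k = 1:
  phi_11 = rho(1) = -0.2199.
Step k = 2:
  phi_22 = [rho(2) - phi_11 rho(1)] / [1 - phi_11 rho(1)] = [-0.3894 - (-0.2199)(-0.2199)] / [1 - (-0.2199)(-0.2199)]
         = -0.43775601 / 0.95164399 = -0.46.
Therefore phi_{22} = -0.4600.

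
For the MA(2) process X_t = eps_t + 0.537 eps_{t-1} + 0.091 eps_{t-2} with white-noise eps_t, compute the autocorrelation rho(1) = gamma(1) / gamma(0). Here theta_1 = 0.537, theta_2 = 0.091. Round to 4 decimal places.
\rho(1) = 0.4518

For an MA(q) process with theta_0 = 1, the autocovariance is
  gamma(k) = sigma^2 * sum_{i=0..q-k} theta_i * theta_{i+k},
and rho(k) = gamma(k) / gamma(0). Sigma^2 cancels.
  numerator   = (1)*(0.537) + (0.537)*(0.091) = 0.585867.
  denominator = (1)^2 + (0.537)^2 + (0.091)^2 = 1.29665.
  rho(1) = 0.585867 / 1.29665 = 0.4518.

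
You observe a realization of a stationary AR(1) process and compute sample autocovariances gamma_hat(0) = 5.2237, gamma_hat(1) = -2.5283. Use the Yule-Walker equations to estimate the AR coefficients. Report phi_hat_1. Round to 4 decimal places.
\hat\phi_{1} = -0.4840

The Yule-Walker equations for an AR(p) process read, in matrix form,
  Gamma_p phi = r_p,   with   (Gamma_p)_{ij} = gamma(|i - j|),
                       (r_p)_i = gamma(i),   i,j = 1..p.
Substitute the sample gammas (Toeplitz matrix and right-hand side of size 1):
  Gamma_p = [[5.2237]]
  r_p     = [-2.5283]
With p = 1 this is the single equation gamma(0) phi_1 = gamma(1):
  phi_hat_1 = gamma(1) / gamma(0) = -2.5283 / 5.2237 = -0.4840.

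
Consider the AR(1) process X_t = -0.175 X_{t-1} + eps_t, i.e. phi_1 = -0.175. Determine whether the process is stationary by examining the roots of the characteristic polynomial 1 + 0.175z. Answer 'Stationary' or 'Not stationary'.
\text{Stationary}

The AR(p) characteristic polynomial is P(z) = 1 + 0.175z.
Stationarity requires all roots to lie outside the unit circle, i.e. |z| > 1 for every root.
This is linear in z: 1 + (0.175) z = 0  =>  z = -1/(0.175) = -5.714286,  |z| = 5.714286.
Moduli of all roots: 5.7143.
All moduli strictly greater than 1? Yes.
Verdict: Stationary.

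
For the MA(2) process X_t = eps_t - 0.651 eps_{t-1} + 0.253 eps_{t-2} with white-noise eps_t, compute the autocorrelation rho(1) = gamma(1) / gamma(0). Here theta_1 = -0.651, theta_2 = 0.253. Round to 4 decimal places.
\rho(1) = -0.5483

For an MA(q) process with theta_0 = 1, the autocovariance is
  gamma(k) = sigma^2 * sum_{i=0..q-k} theta_i * theta_{i+k},
and rho(k) = gamma(k) / gamma(0). Sigma^2 cancels.
  numerator   = (1)*(-0.651) + (-0.651)*(0.253) = -0.815703.
  denominator = (1)^2 + (-0.651)^2 + (0.253)^2 = 1.48781.
  rho(1) = -0.815703 / 1.48781 = -0.5483.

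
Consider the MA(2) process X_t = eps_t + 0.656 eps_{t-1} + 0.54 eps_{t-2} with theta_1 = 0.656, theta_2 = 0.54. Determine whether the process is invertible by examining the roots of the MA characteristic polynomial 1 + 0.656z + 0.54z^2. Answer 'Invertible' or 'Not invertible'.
\text{Invertible}

The MA(q) characteristic polynomial is P(z) = 1 + 0.656z + 0.54z^2.
Invertibility requires all roots to lie outside the unit circle, i.e. |z| > 1 for every root.
Set 1 + (0.656) z + (0.54) z^2 = 0, i.e. a z^2 + b z + c = 0 with a = 0.54, b = 0.656, c = 1.
Discriminant D = b^2 - 4ac = (0.656)^2 - 4*(0.54)*1 = 0.430336 - (2.16) = -1.729664.
D < 0, so the roots are the complex-conjugate pair z = (-b +/- i sqrt(-D)) / (2a) = -0.6074 +/- 1.2177i.
For a conjugate pair |z|^2 = z * conj(z) = (product of roots) = c/a = 1/(0.54) = 1.851852, so |z| = sqrt(1.851852) = 1.3608 for both roots.
Moduli of all roots: 1.3608, 1.3608.
All moduli strictly greater than 1? Yes.
Verdict: Invertible.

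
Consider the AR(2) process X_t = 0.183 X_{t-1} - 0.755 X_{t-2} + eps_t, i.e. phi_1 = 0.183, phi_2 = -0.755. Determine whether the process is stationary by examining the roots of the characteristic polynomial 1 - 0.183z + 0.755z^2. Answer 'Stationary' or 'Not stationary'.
\text{Stationary}

The AR(p) characteristic polynomial is P(z) = 1 - 0.183z + 0.755z^2.
Stationarity requires all roots to lie outside the unit circle, i.e. |z| > 1 for every root.
Set 1 + (-0.183) z + (0.755) z^2 = 0, i.e. a z^2 + b z + c = 0 with a = 0.755, b = -0.183, c = 1.
Discriminant D = b^2 - 4ac = (-0.183)^2 - 4*(0.755)*1 = 0.033489 - (3.02) = -2.986511.
D < 0, so the roots are the complex-conjugate pair z = (-b +/- i sqrt(-D)) / (2a) = 0.1212 +/- 1.1445i.
For a conjugate pair |z|^2 = z * conj(z) = (product of roots) = c/a = 1/(0.755) = 1.324503, so |z| = sqrt(1.324503) = 1.1509 for both roots.
Moduli of all roots: 1.1509, 1.1509.
All moduli strictly greater than 1? Yes.
Verdict: Stationary.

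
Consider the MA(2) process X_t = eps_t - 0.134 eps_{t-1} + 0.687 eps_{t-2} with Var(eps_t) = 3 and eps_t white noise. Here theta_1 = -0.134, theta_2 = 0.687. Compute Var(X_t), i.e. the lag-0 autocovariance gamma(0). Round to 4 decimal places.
\gamma(0) = 4.4698

For an MA(q) process X_t = eps_t + sum_i theta_i eps_{t-i} with
Var(eps_t) = sigma^2, the variance is
  gamma(0) = sigma^2 * (1 + sum_i theta_i^2).
  sum_i theta_i^2 = (-0.134)^2 + (0.687)^2 = 0.017956 + 0.471969 = 0.489925.
  gamma(0) = 3 * (1 + 0.489925) = 3 * 1.489925 = 4.469775, which rounds to 4.4698.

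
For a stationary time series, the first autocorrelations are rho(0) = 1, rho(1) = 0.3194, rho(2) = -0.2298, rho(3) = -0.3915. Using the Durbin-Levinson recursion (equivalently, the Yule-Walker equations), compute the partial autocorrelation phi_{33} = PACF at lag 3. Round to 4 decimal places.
\phi_{33} = -0.2231

The PACF at lag k is phi_{kk}, the last component of the solution
to the Yule-Walker system G_k phi = r_k where
  (G_k)_{ij} = rho(|i - j|), (r_k)_i = rho(i), i,j = 1..k.
Equivalently, Durbin-Levinson gives phi_{kk} iteratively:
  phi_{11} = rho(1)
  phi_{kk} = [rho(k) - sum_{j=1..k-1} phi_{k-1,j} rho(k-j)]
            / [1 - sum_{j=1..k-1} phi_{k-1,j} rho(j)],
  phi_{k,j} = phi_{k-1,j} - phi_{kk} phi_{k-1,k-j},  j = 1..k-1.
Step k = 1:
  phi_11 = rho(1) = 0.3194.
Step k = 2:
  phi_22 = [rho(2) - phi_11 rho(1)] / [1 - phi_11 rho(1)] = [-0.2298 - (0.3194)(0.3194)] / [1 - (0.3194)(0.3194)]
         = -0.33181636 / 0.89798364 = -0.369513.
  Update: phi_21 = phi_11 - phi_22 phi_11 = 0.3194 - (-0.369513)(0.3194) = 0.437422.
Step k = 3:
  phi_33 = [rho(3) - phi_21 rho(2) - phi_22 rho(1)] / [1 - phi_21 rho(1) - phi_22 rho(2)]
    numerator   = -0.3915 - (0.437422)(-0.2298) - (-0.369513)(0.3194) = -0.17295799
    denominator = 1 - (0.437422)(0.3194) - (-0.369513)(-0.2298) = 0.77537328
  phi_33 = -0.17295799 / 0.77537328 = -0.2231.
Therefore phi_{33} = -0.2231.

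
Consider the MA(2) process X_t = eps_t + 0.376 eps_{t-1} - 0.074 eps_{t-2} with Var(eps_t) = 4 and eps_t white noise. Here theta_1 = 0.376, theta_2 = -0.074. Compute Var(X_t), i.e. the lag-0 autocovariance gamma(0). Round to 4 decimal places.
\gamma(0) = 4.5874

For an MA(q) process X_t = eps_t + sum_i theta_i eps_{t-i} with
Var(eps_t) = sigma^2, the variance is
  gamma(0) = sigma^2 * (1 + sum_i theta_i^2).
  sum_i theta_i^2 = (0.376)^2 + (-0.074)^2 = 0.141376 + 0.005476 = 0.146852.
  gamma(0) = 4 * (1 + 0.146852) = 4 * 1.146852 = 4.587408, which rounds to 4.5874.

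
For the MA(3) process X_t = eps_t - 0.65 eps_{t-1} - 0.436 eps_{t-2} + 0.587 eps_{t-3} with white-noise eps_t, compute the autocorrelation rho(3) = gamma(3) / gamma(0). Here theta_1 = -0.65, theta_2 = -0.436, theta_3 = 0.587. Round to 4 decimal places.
\rho(3) = 0.2999

For an MA(q) process with theta_0 = 1, the autocovariance is
  gamma(k) = sigma^2 * sum_{i=0..q-k} theta_i * theta_{i+k},
and rho(k) = gamma(k) / gamma(0). Sigma^2 cancels.
  numerator   = (1)*(0.587) = 0.587.
  denominator = (1)^2 + (-0.65)^2 + (-0.436)^2 + (0.587)^2 = 1.957165.
  rho(3) = 0.587 / 1.957165 = 0.2999.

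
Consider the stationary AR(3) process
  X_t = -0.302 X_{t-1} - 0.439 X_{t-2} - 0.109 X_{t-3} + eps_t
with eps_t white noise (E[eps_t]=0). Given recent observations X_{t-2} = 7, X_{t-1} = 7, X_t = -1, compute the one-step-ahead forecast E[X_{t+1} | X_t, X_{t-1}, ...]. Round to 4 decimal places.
E[X_{t+1} \mid \mathcal F_t] = -3.5340

For an AR(p) model X_t = c + sum_i phi_i X_{t-i} + eps_t, the
one-step-ahead conditional mean is
  E[X_{t+1} | X_t, ...] = c + sum_i phi_i X_{t+1-i}.
Substitute known values:
  E[X_{t+1} | ...] = (-0.302) * (-1) + (-0.439) * (7) + (-0.109) * (7)
                   = -3.5340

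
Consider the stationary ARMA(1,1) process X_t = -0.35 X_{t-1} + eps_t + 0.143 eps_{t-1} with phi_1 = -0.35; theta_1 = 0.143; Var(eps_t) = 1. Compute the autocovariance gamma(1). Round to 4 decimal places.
\gamma(1) = -0.2241

Multiply the model equation by X_{t-k} and take expectations. With theta_0 = psi_0 = 1 and psi_j the MA(infinity) weights, this gives
  gamma(k) - sum_i phi_i gamma(k-i) = c_k,
  c_k = sigma^2 * sum_{j=k..q} theta_j psi_{j-k}   (c_k = 0 for k > q),
using gamma(-m) = gamma(m).
psi-weights needed (psi_j = theta_j + sum_i phi_i psi_{j-i}):
  psi_1 = theta_1 + phi_1 = 0.143 + (-0.35) = -0.207
Right-hand sides:
  c_0 = sigma^2 (1 + theta_1 psi_1) = 1 * (1 + (0.143)(-0.207)) = 1 * 0.970399 = 0.970399
  c_1 = sigma^2 theta_1 = 1 * (0.143) = 0.143
  c_2 = 0
Equations for k = 0 and k = 1 (AR order 1):
  gamma(0) = phi_1 gamma(1) + c_0
  gamma(1) = phi_1 gamma(0) + c_1
Substituting the second into the first: gamma(0) (1 - phi_1^2) = c_0 + phi_1 c_1, so
  gamma(0) = (c_0 + phi_1 c_1) / (1 - phi_1^2) = (0.970399 + (-0.35)(0.143)) / (1 - (-0.35)^2) = 0.920349 / 0.8775 = 1.048831.
  gamma(1) = phi_1 gamma(0) + c_1 = (-0.35)(1.048831) + (0.143) = -0.224091.
Therefore gamma(1) = -0.2241 (to 4 decimal places).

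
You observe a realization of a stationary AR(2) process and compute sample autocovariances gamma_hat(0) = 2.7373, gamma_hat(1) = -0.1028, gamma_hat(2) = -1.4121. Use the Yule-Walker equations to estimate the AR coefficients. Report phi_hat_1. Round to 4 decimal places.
\hat\phi_{1} = -0.0570

The Yule-Walker equations for an AR(p) process read, in matrix form,
  Gamma_p phi = r_p,   with   (Gamma_p)_{ij} = gamma(|i - j|),
                       (r_p)_i = gamma(i),   i,j = 1..p.
Substitute the sample gammas (Toeplitz matrix and right-hand side of size 2):
  Gamma_p = [[2.7373, -0.1028], [-0.1028, 2.7373]]
  r_p     = [-0.1028, -1.4121]
Written out:
  2.7373 phi_1 - 0.1028 phi_2 = -0.1028
  -0.1028 phi_1 + 2.7373 phi_2 = -1.4121
Solve by Cramer's rule:
  det = gamma(0)^2 - gamma(1)^2 = (2.7373)^2 - (-0.1028)^2 = 7.49281129 - 0.01056784 = 7.48224345
  phi_hat_1 = [gamma(1) gamma(0) - gamma(1) gamma(2)] / det = [(-0.1028)(2.7373) - (-0.1028)(-1.4121)] / 7.48224345 = -0.42655832 / 7.48224345 = -0.057
  phi_hat_2 = [gamma(0) gamma(2) - gamma(1)^2] / det = [(2.7373)(-1.4121) - (-0.1028)^2] / 7.48224345 = -3.87590917 / 7.48224345 = -0.518
So phi_hat = [-0.0570, -0.5180].
Therefore phi_hat_1 = -0.0570.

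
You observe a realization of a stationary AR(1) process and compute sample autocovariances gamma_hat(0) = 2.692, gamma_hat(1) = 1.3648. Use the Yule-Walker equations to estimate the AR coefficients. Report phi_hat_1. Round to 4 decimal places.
\hat\phi_{1} = 0.5070

The Yule-Walker equations for an AR(p) process read, in matrix form,
  Gamma_p phi = r_p,   with   (Gamma_p)_{ij} = gamma(|i - j|),
                       (r_p)_i = gamma(i),   i,j = 1..p.
Substitute the sample gammas (Toeplitz matrix and right-hand side of size 1):
  Gamma_p = [[2.692]]
  r_p     = [1.3648]
With p = 1 this is the single equation gamma(0) phi_1 = gamma(1):
  phi_hat_1 = gamma(1) / gamma(0) = 1.3648 / 2.692 = 0.5070.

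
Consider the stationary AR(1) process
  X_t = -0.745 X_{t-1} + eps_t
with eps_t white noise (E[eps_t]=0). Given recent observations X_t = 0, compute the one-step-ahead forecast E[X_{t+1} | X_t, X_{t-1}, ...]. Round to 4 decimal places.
E[X_{t+1} \mid \mathcal F_t] = 0.0000

For an AR(p) model X_t = c + sum_i phi_i X_{t-i} + eps_t, the
one-step-ahead conditional mean is
  E[X_{t+1} | X_t, ...] = c + sum_i phi_i X_{t+1-i}.
Substitute known values:
  E[X_{t+1} | ...] = (-0.745) * (0)
                   = 0.0000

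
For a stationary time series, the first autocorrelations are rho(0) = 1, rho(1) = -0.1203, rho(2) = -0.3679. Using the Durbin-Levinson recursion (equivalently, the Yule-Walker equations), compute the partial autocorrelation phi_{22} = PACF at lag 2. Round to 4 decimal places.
\phi_{22} = -0.3880

The PACF at lag k is phi_{kk}, the last component of the solution
to the Yule-Walker system G_k phi = r_k where
  (G_k)_{ij} = rho(|i - j|), (r_k)_i = rho(i), i,j = 1..k.
Equivalently, Durbin-Levinson gives phi_{kk} iteratively:
  phi_{11} = rho(1)
  phi_{kk} = [rho(k) - sum_{j=1..k-1} phi_{k-1,j} rho(k-j)]
            / [1 - sum_{j=1..k-1} phi_{k-1,j} rho(j)],
  phi_{k,j} = phi_{k-1,j} - phi_{kk} phi_{k-1,k-j},  j = 1..k-1.
Step k = 1:
  phi_11 = rho(1) = -0.1203.
Step k = 2:
  phi_22 = [rho(2) - phi_11 rho(1)] / [1 - phi_11 rho(1)] = [-0.3679 - (-0.1203)(-0.1203)] / [1 - (-0.1203)(-0.1203)]
         = -0.38237209 / 0.98552791 = -0.388.
Therefore phi_{22} = -0.3880.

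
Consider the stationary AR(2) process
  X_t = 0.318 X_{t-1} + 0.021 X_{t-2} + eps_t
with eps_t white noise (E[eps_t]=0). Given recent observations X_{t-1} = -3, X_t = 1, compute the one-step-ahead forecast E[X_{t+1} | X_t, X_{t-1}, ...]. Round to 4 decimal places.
E[X_{t+1} \mid \mathcal F_t] = 0.2550

For an AR(p) model X_t = c + sum_i phi_i X_{t-i} + eps_t, the
one-step-ahead conditional mean is
  E[X_{t+1} | X_t, ...] = c + sum_i phi_i X_{t+1-i}.
Substitute known values:
  E[X_{t+1} | ...] = (0.318) * (1) + (0.021) * (-3)
                   = 0.2550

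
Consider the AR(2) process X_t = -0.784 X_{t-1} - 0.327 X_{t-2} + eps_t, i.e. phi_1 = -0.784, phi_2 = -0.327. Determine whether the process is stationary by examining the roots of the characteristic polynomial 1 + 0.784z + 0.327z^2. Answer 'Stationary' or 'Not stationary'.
\text{Stationary}

The AR(p) characteristic polynomial is P(z) = 1 + 0.784z + 0.327z^2.
Stationarity requires all roots to lie outside the unit circle, i.e. |z| > 1 for every root.
Set 1 + (0.784) z + (0.327) z^2 = 0, i.e. a z^2 + b z + c = 0 with a = 0.327, b = 0.784, c = 1.
Discriminant D = b^2 - 4ac = (0.784)^2 - 4*(0.327)*1 = 0.614656 - (1.308) = -0.693344.
D < 0, so the roots are the complex-conjugate pair z = (-b +/- i sqrt(-D)) / (2a) = -1.1988 +/- 1.2732i.
For a conjugate pair |z|^2 = z * conj(z) = (product of roots) = c/a = 1/(0.327) = 3.058104, so |z| = sqrt(3.058104) = 1.7487 for both roots.
Moduli of all roots: 1.7487, 1.7487.
All moduli strictly greater than 1? Yes.
Verdict: Stationary.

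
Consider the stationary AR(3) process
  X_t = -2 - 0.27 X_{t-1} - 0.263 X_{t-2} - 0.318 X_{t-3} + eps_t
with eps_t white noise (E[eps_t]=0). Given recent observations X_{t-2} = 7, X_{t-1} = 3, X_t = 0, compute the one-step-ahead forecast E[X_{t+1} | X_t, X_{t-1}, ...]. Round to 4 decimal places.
E[X_{t+1} \mid \mathcal F_t] = -5.0150

For an AR(p) model X_t = c + sum_i phi_i X_{t-i} + eps_t, the
one-step-ahead conditional mean is
  E[X_{t+1} | X_t, ...] = c + sum_i phi_i X_{t+1-i}.
Substitute known values:
  E[X_{t+1} | ...] = -2 + (-0.27) * (0) + (-0.263) * (3) + (-0.318) * (7)
                   = -5.0150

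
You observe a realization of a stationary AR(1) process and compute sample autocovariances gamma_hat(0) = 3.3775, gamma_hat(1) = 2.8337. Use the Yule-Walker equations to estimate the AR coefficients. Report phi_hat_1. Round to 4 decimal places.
\hat\phi_{1} = 0.8390

The Yule-Walker equations for an AR(p) process read, in matrix form,
  Gamma_p phi = r_p,   with   (Gamma_p)_{ij} = gamma(|i - j|),
                       (r_p)_i = gamma(i),   i,j = 1..p.
Substitute the sample gammas (Toeplitz matrix and right-hand side of size 1):
  Gamma_p = [[3.3775]]
  r_p     = [2.8337]
With p = 1 this is the single equation gamma(0) phi_1 = gamma(1):
  phi_hat_1 = gamma(1) / gamma(0) = 2.8337 / 3.3775 = 0.8390.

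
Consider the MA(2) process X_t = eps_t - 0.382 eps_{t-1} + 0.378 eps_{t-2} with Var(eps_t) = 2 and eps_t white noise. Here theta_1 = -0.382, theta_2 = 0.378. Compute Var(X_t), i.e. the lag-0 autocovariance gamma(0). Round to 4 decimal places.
\gamma(0) = 2.5776

For an MA(q) process X_t = eps_t + sum_i theta_i eps_{t-i} with
Var(eps_t) = sigma^2, the variance is
  gamma(0) = sigma^2 * (1 + sum_i theta_i^2).
  sum_i theta_i^2 = (-0.382)^2 + (0.378)^2 = 0.145924 + 0.142884 = 0.288808.
  gamma(0) = 2 * (1 + 0.288808) = 2 * 1.288808 = 2.577616, which rounds to 2.5776.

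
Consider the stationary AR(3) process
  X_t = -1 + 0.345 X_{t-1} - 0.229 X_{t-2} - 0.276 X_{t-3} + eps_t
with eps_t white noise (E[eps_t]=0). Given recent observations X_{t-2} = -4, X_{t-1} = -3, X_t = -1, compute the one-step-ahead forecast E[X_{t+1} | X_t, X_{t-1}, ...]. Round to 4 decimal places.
E[X_{t+1} \mid \mathcal F_t] = 0.4460

For an AR(p) model X_t = c + sum_i phi_i X_{t-i} + eps_t, the
one-step-ahead conditional mean is
  E[X_{t+1} | X_t, ...] = c + sum_i phi_i X_{t+1-i}.
Substitute known values:
  E[X_{t+1} | ...] = -1 + (0.345) * (-1) + (-0.229) * (-3) + (-0.276) * (-4)
                   = 0.4460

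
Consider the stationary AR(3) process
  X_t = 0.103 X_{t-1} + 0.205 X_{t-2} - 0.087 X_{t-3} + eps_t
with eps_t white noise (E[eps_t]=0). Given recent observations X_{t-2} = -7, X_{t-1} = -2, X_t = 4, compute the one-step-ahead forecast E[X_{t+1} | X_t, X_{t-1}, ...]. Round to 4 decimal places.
E[X_{t+1} \mid \mathcal F_t] = 0.6110

For an AR(p) model X_t = c + sum_i phi_i X_{t-i} + eps_t, the
one-step-ahead conditional mean is
  E[X_{t+1} | X_t, ...] = c + sum_i phi_i X_{t+1-i}.
Substitute known values:
  E[X_{t+1} | ...] = (0.103) * (4) + (0.205) * (-2) + (-0.087) * (-7)
                   = 0.6110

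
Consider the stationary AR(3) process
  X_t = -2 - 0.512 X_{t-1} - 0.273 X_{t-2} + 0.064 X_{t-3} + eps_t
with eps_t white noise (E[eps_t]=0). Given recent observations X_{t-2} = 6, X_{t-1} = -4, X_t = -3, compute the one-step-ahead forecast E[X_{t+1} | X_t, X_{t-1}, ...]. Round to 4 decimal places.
E[X_{t+1} \mid \mathcal F_t] = 1.0120

For an AR(p) model X_t = c + sum_i phi_i X_{t-i} + eps_t, the
one-step-ahead conditional mean is
  E[X_{t+1} | X_t, ...] = c + sum_i phi_i X_{t+1-i}.
Substitute known values:
  E[X_{t+1} | ...] = -2 + (-0.512) * (-3) + (-0.273) * (-4) + (0.064) * (6)
                   = 1.0120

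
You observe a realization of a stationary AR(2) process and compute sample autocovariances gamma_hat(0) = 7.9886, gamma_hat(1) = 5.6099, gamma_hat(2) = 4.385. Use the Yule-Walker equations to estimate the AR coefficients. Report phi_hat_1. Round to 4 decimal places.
\hat\phi_{1} = 0.6250

The Yule-Walker equations for an AR(p) process read, in matrix form,
  Gamma_p phi = r_p,   with   (Gamma_p)_{ij} = gamma(|i - j|),
                       (r_p)_i = gamma(i),   i,j = 1..p.
Substitute the sample gammas (Toeplitz matrix and right-hand side of size 2):
  Gamma_p = [[7.9886, 5.6099], [5.6099, 7.9886]]
  r_p     = [5.6099, 4.385]
Written out:
  7.9886 phi_1 + 5.6099 phi_2 = 5.6099
  5.6099 phi_1 + 7.9886 phi_2 = 4.385
Solve by Cramer's rule:
  det = gamma(0)^2 - gamma(1)^2 = (7.9886)^2 - (5.6099)^2 = 63.81772996 - 31.47097801 = 32.34675195
  phi_hat_1 = [gamma(1) gamma(0) - gamma(1) gamma(2)] / det = [(5.6099)(7.9886) - (5.6099)(4.385)] / 32.34675195 = 20.21583564 / 32.34675195 = 0.625
  phi_hat_2 = [gamma(0) gamma(2) - gamma(1)^2] / det = [(7.9886)(4.385) - (5.6099)^2] / 32.34675195 = 3.55903299 / 32.34675195 = 0.11
So phi_hat = [0.6250, 0.1100].
Therefore phi_hat_1 = 0.6250.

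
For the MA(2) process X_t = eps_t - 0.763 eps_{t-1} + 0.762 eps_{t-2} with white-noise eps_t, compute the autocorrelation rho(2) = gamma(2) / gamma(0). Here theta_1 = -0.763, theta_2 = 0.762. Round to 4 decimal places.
\rho(2) = 0.3523

For an MA(q) process with theta_0 = 1, the autocovariance is
  gamma(k) = sigma^2 * sum_{i=0..q-k} theta_i * theta_{i+k},
and rho(k) = gamma(k) / gamma(0). Sigma^2 cancels.
  numerator   = (1)*(0.762) = 0.762.
  denominator = (1)^2 + (-0.763)^2 + (0.762)^2 = 2.162813.
  rho(2) = 0.762 / 2.162813 = 0.3523.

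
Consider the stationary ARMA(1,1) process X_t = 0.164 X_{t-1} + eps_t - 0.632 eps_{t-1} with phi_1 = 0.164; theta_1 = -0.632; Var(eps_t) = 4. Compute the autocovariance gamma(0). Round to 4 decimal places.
\gamma(0) = 4.9003

Multiply the model equation by X_{t-k} and take expectations. With theta_0 = psi_0 = 1 and psi_j the MA(infinity) weights, this gives
  gamma(k) - sum_i phi_i gamma(k-i) = c_k,
  c_k = sigma^2 * sum_{j=k..q} theta_j psi_{j-k}   (c_k = 0 for k > q),
using gamma(-m) = gamma(m).
psi-weights needed (psi_j = theta_j + sum_i phi_i psi_{j-i}):
  psi_1 = theta_1 + phi_1 = -0.632 + (0.164) = -0.468
Right-hand sides:
  c_0 = sigma^2 (1 + theta_1 psi_1) = 4 * (1 + (-0.632)(-0.468)) = 4 * 1.295776 = 5.183104
  c_1 = sigma^2 theta_1 = 4 * (-0.632) = -2.528
  c_2 = 0
Equations for k = 0 and k = 1 (AR order 1):
  gamma(0) = phi_1 gamma(1) + c_0
  gamma(1) = phi_1 gamma(0) + c_1
Substituting the second into the first: gamma(0) (1 - phi_1^2) = c_0 + phi_1 c_1, so
  gamma(0) = (c_0 + phi_1 c_1) / (1 - phi_1^2) = (5.183104 + (0.164)(-2.528)) / (1 - (0.164)^2) = 4.768512 / 0.973104 = 4.900311.
Therefore gamma(0) = 4.9003 (to 4 decimal places).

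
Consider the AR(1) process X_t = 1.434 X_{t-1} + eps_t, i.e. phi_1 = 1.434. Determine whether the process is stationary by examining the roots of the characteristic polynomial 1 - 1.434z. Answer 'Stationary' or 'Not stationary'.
\text{Not stationary}

The AR(p) characteristic polynomial is P(z) = 1 - 1.434z.
Stationarity requires all roots to lie outside the unit circle, i.e. |z| > 1 for every root.
This is linear in z: 1 + (-1.434) z = 0  =>  z = -1/(-1.434) = 0.69735,  |z| = 0.69735.
Moduli of all roots: 0.6974.
All moduli strictly greater than 1? No.
Verdict: Not stationary.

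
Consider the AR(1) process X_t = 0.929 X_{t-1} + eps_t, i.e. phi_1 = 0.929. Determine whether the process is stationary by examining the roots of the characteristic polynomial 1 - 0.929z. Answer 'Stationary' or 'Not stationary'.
\text{Stationary}

The AR(p) characteristic polynomial is P(z) = 1 - 0.929z.
Stationarity requires all roots to lie outside the unit circle, i.e. |z| > 1 for every root.
This is linear in z: 1 + (-0.929) z = 0  =>  z = -1/(-0.929) = 1.076426,  |z| = 1.076426.
Moduli of all roots: 1.0764.
All moduli strictly greater than 1? Yes.
Verdict: Stationary.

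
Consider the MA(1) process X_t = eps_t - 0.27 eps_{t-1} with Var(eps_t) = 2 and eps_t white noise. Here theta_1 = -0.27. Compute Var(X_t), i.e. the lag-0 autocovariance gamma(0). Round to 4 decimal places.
\gamma(0) = 2.1458

For an MA(q) process X_t = eps_t + sum_i theta_i eps_{t-i} with
Var(eps_t) = sigma^2, the variance is
  gamma(0) = sigma^2 * (1 + sum_i theta_i^2).
  sum_i theta_i^2 = (-0.27)^2 = 0.0729.
  gamma(0) = 2 * (1 + 0.0729) = 2 * 1.0729 = 2.1458.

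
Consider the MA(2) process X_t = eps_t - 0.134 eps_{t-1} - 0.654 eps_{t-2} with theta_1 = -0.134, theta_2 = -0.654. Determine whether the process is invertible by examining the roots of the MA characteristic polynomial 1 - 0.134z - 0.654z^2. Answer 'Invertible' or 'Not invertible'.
\text{Invertible}

The MA(q) characteristic polynomial is P(z) = 1 - 0.134z - 0.654z^2.
Invertibility requires all roots to lie outside the unit circle, i.e. |z| > 1 for every root.
Set 1 + (-0.134) z + (-0.654) z^2 = 0, i.e. a z^2 + b z + c = 0 with a = -0.654, b = -0.134, c = 1.
Discriminant D = b^2 - 4ac = (-0.134)^2 - 4*(-0.654)*1 = 0.017956 - (-2.616) = 2.633956.
D >= 0, so the roots are real: z = (-b +/- sqrt(D)) / (2a) = (0.134 +/- 1.622947) / (-1.308).
  z_1 = (0.134 + 1.622947) / (-1.308) = -1.3432,   |z_1| = 1.3432.
  z_2 = (0.134 - 1.622947) / (-1.308) = 1.1383,   |z_2| = 1.1383.
Moduli of all roots: 1.3432, 1.1383.
All moduli strictly greater than 1? Yes.
Verdict: Invertible.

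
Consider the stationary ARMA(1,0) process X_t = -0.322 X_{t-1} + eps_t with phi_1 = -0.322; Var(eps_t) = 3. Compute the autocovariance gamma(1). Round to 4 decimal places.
\gamma(1) = -1.0777

Multiply the model equation by X_{t-k} and take expectations. With theta_0 = psi_0 = 1 and psi_j the MA(infinity) weights, this gives
  gamma(k) - sum_i phi_i gamma(k-i) = c_k,
  c_k = sigma^2 * sum_{j=k..q} theta_j psi_{j-k}   (c_k = 0 for k > q),
using gamma(-m) = gamma(m).
Pure AR (q = 0): c_0 = sigma^2 = 3, c_k = 0 for k >= 1.
Equations for k = 0 and k = 1 (AR order 1):
  gamma(0) = phi_1 gamma(1) + c_0
  gamma(1) = phi_1 gamma(0) + c_1
Substituting the second into the first: gamma(0) (1 - phi_1^2) = c_0 + phi_1 c_1, so
  gamma(0) = c_0 / (1 - phi_1^2) = 3 / (1 - (-0.322)^2) = 3 / 0.896316 = 3.347034.
  gamma(1) = phi_1 gamma(0) = (-0.322)(3.347034) = -1.077745.
Therefore gamma(1) = -1.0777 (to 4 decimal places).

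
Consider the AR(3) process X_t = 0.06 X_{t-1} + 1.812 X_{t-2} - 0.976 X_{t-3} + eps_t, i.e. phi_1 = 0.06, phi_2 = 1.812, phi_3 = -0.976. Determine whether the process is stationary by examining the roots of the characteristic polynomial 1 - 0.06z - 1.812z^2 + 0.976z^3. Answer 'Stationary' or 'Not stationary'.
\text{Not stationary}

The AR(p) characteristic polynomial is P(z) = 1 - 0.06z - 1.812z^2 + 0.976z^3.
Stationarity requires all roots to lie outside the unit circle, i.e. |z| > 1 for every root.
Degree 3: look for a simple real root z0 first, then factor out (1 - z/z0) and solve the remaining quadratic.
Testing z0 = 1.25: P(1.25) = 1 + (-0.06)(1.25) + (-1.812)(1.25)^2 + (0.976)(1.25)^3
  = 1 + (-0.075) + (-2.83125) + (1.90625) = 0.  So z_0 = 1.25 is a root, |z_0| = 1.25.
Divide out the factor (1 - 0.8 z) = (1 - z/z0) (since 1/z0 = 0.8):
  P(z) = (1 - 0.8 z)(1 + (0.74) z + (-1.22) z^2)
  [check: z-coef 0.74 - (0.8) = -0.06; z^2-coef -1.22 - (0.8)(0.74) = -1.812; z^3-coef -(0.8)(-1.22) = 0.976.]
Remaining roots from the quadratic factor 1 + (0.74) z + (-1.22) z^2:
  Set 1 + (0.74) z + (-1.22) z^2 = 0, i.e. a z^2 + b z + c = 0 with a = -1.22, b = 0.74, c = 1.
  Discriminant D = b^2 - 4ac = (0.74)^2 - 4*(-1.22)*1 = 0.5476 - (-4.88) = 5.4276.
  D >= 0, so the roots are real: z = (-b +/- sqrt(D)) / (2a) = (-0.74 +/- 2.329721) / (-2.44).
    z_1 = (-0.74 + 2.329721) / (-2.44) = -0.6515,   |z_1| = 0.6515.
    z_2 = (-0.74 - 2.329721) / (-2.44) = 1.2581,   |z_2| = 1.2581.
Moduli of all roots: 1.2500, 0.6515, 1.2581.
All moduli strictly greater than 1? No.
Verdict: Not stationary.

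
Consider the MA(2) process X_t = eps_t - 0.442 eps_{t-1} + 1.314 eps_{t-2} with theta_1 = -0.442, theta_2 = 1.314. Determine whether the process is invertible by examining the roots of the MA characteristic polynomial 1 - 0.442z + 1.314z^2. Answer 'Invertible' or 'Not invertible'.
\text{Not invertible}

The MA(q) characteristic polynomial is P(z) = 1 - 0.442z + 1.314z^2.
Invertibility requires all roots to lie outside the unit circle, i.e. |z| > 1 for every root.
Set 1 + (-0.442) z + (1.314) z^2 = 0, i.e. a z^2 + b z + c = 0 with a = 1.314, b = -0.442, c = 1.
Discriminant D = b^2 - 4ac = (-0.442)^2 - 4*(1.314)*1 = 0.195364 - (5.256) = -5.060636.
D < 0, so the roots are the complex-conjugate pair z = (-b +/- i sqrt(-D)) / (2a) = 0.1682 +/- 0.856i.
For a conjugate pair |z|^2 = z * conj(z) = (product of roots) = c/a = 1/(1.314) = 0.761035, so |z| = sqrt(0.761035) = 0.8724 for both roots.
Moduli of all roots: 0.8724, 0.8724.
All moduli strictly greater than 1? No.
Verdict: Not invertible.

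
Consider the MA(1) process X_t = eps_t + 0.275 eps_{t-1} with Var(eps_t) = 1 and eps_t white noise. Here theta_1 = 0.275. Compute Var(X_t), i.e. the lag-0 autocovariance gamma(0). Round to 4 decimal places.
\gamma(0) = 1.0756

For an MA(q) process X_t = eps_t + sum_i theta_i eps_{t-i} with
Var(eps_t) = sigma^2, the variance is
  gamma(0) = sigma^2 * (1 + sum_i theta_i^2).
  sum_i theta_i^2 = (0.275)^2 = 0.075625.
  gamma(0) = 1 * (1 + 0.075625) = 1 * 1.075625 = 1.075625, which rounds to 1.0756.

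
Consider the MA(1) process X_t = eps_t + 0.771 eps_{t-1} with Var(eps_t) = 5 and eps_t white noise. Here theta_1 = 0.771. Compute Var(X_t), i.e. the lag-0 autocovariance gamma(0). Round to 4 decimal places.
\gamma(0) = 7.9722

For an MA(q) process X_t = eps_t + sum_i theta_i eps_{t-i} with
Var(eps_t) = sigma^2, the variance is
  gamma(0) = sigma^2 * (1 + sum_i theta_i^2).
  sum_i theta_i^2 = (0.771)^2 = 0.594441.
  gamma(0) = 5 * (1 + 0.594441) = 5 * 1.594441 = 7.972205, which rounds to 7.9722.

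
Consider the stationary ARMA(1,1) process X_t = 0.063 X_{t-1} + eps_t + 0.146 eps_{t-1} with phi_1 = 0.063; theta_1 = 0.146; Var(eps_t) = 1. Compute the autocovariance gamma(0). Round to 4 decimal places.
\gamma(0) = 1.0439

Multiply the model equation by X_{t-k} and take expectations. With theta_0 = psi_0 = 1 and psi_j the MA(infinity) weights, this gives
  gamma(k) - sum_i phi_i gamma(k-i) = c_k,
  c_k = sigma^2 * sum_{j=k..q} theta_j psi_{j-k}   (c_k = 0 for k > q),
using gamma(-m) = gamma(m).
psi-weights needed (psi_j = theta_j + sum_i phi_i psi_{j-i}):
  psi_1 = theta_1 + phi_1 = 0.146 + (0.063) = 0.209
Right-hand sides:
  c_0 = sigma^2 (1 + theta_1 psi_1) = 1 * (1 + (0.146)(0.209)) = 1 * 1.030514 = 1.030514
  c_1 = sigma^2 theta_1 = 1 * (0.146) = 0.146
  c_2 = 0
Equations for k = 0 and k = 1 (AR order 1):
  gamma(0) = phi_1 gamma(1) + c_0
  gamma(1) = phi_1 gamma(0) + c_1
Substituting the second into the first: gamma(0) (1 - phi_1^2) = c_0 + phi_1 c_1, so
  gamma(0) = (c_0 + phi_1 c_1) / (1 - phi_1^2) = (1.030514 + (0.063)(0.146)) / (1 - (0.063)^2) = 1.039712 / 0.996031 = 1.043855.
Therefore gamma(0) = 1.0439 (to 4 decimal places).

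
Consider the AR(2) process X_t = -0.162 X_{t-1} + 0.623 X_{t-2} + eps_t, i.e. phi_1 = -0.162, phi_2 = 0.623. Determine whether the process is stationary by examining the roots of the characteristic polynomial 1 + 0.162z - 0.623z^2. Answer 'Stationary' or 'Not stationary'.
\text{Stationary}

The AR(p) characteristic polynomial is P(z) = 1 + 0.162z - 0.623z^2.
Stationarity requires all roots to lie outside the unit circle, i.e. |z| > 1 for every root.
Set 1 + (0.162) z + (-0.623) z^2 = 0, i.e. a z^2 + b z + c = 0 with a = -0.623, b = 0.162, c = 1.
Discriminant D = b^2 - 4ac = (0.162)^2 - 4*(-0.623)*1 = 0.026244 - (-2.492) = 2.518244.
D >= 0, so the roots are real: z = (-b +/- sqrt(D)) / (2a) = (-0.162 +/- 1.586898) / (-1.246).
  z_1 = (-0.162 + 1.586898) / (-1.246) = -1.1436,   |z_1| = 1.1436.
  z_2 = (-0.162 - 1.586898) / (-1.246) = 1.4036,   |z_2| = 1.4036.
Moduli of all roots: 1.1436, 1.4036.
All moduli strictly greater than 1? Yes.
Verdict: Stationary.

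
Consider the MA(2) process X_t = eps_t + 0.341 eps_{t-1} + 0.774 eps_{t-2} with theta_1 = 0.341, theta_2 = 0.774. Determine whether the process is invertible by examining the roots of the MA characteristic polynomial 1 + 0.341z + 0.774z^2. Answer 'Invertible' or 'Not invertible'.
\text{Invertible}

The MA(q) characteristic polynomial is P(z) = 1 + 0.341z + 0.774z^2.
Invertibility requires all roots to lie outside the unit circle, i.e. |z| > 1 for every root.
Set 1 + (0.341) z + (0.774) z^2 = 0, i.e. a z^2 + b z + c = 0 with a = 0.774, b = 0.341, c = 1.
Discriminant D = b^2 - 4ac = (0.341)^2 - 4*(0.774)*1 = 0.116281 - (3.096) = -2.979719.
D < 0, so the roots are the complex-conjugate pair z = (-b +/- i sqrt(-D)) / (2a) = -0.2203 +/- 1.1151i.
For a conjugate pair |z|^2 = z * conj(z) = (product of roots) = c/a = 1/(0.774) = 1.29199, so |z| = sqrt(1.29199) = 1.1367 for both roots.
Moduli of all roots: 1.1367, 1.1367.
All moduli strictly greater than 1? Yes.
Verdict: Invertible.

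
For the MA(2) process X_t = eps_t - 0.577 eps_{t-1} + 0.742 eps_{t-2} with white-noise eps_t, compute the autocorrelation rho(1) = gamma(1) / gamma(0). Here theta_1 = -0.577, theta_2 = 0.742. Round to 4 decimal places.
\rho(1) = -0.5337

For an MA(q) process with theta_0 = 1, the autocovariance is
  gamma(k) = sigma^2 * sum_{i=0..q-k} theta_i * theta_{i+k},
and rho(k) = gamma(k) / gamma(0). Sigma^2 cancels.
  numerator   = (1)*(-0.577) + (-0.577)*(0.742) = -1.005134.
  denominator = (1)^2 + (-0.577)^2 + (0.742)^2 = 1.883493.
  rho(1) = -1.005134 / 1.883493 = -0.5337.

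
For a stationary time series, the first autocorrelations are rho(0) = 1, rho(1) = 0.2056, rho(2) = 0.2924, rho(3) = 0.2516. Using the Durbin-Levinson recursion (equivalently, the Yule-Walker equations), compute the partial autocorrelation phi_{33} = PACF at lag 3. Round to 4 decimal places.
\phi_{33} = 0.1720

The PACF at lag k is phi_{kk}, the last component of the solution
to the Yule-Walker system G_k phi = r_k where
  (G_k)_{ij} = rho(|i - j|), (r_k)_i = rho(i), i,j = 1..k.
Equivalently, Durbin-Levinson gives phi_{kk} iteratively:
  phi_{11} = rho(1)
  phi_{kk} = [rho(k) - sum_{j=1..k-1} phi_{k-1,j} rho(k-j)]
            / [1 - sum_{j=1..k-1} phi_{k-1,j} rho(j)],
  phi_{k,j} = phi_{k-1,j} - phi_{kk} phi_{k-1,k-j},  j = 1..k-1.
Step k = 1:
  phi_11 = rho(1) = 0.2056.
Step k = 2:
  phi_22 = [rho(2) - phi_11 rho(1)] / [1 - phi_11 rho(1)] = [0.2924 - (0.2056)(0.2056)] / [1 - (0.2056)(0.2056)]
         = 0.25012864 / 0.95772864 = 0.261169.
  Update: phi_21 = phi_11 - phi_22 phi_11 = 0.2056 - (0.261169)(0.2056) = 0.151904.
Step k = 3:
  phi_33 = [rho(3) - phi_21 rho(2) - phi_22 rho(1)] / [1 - phi_21 rho(1) - phi_22 rho(2)]
    numerator   = 0.2516 - (0.151904)(0.2924) - (0.261169)(0.2056) = 0.15348708
    denominator = 1 - (0.151904)(0.2056) - (0.261169)(0.2924) = 0.8924029
  phi_33 = 0.15348708 / 0.8924029 = 0.172.
Therefore phi_{33} = 0.1720.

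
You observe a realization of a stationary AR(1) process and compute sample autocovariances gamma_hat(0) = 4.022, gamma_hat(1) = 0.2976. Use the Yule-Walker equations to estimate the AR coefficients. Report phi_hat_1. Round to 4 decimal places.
\hat\phi_{1} = 0.0740

The Yule-Walker equations for an AR(p) process read, in matrix form,
  Gamma_p phi = r_p,   with   (Gamma_p)_{ij} = gamma(|i - j|),
                       (r_p)_i = gamma(i),   i,j = 1..p.
Substitute the sample gammas (Toeplitz matrix and right-hand side of size 1):
  Gamma_p = [[4.022]]
  r_p     = [0.2976]
With p = 1 this is the single equation gamma(0) phi_1 = gamma(1):
  phi_hat_1 = gamma(1) / gamma(0) = 0.2976 / 4.022 = 0.0740.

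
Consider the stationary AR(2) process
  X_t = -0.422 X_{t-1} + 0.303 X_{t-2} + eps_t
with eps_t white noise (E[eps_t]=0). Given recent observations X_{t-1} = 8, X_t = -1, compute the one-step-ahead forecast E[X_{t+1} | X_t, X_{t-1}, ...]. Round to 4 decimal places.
E[X_{t+1} \mid \mathcal F_t] = 2.8460

For an AR(p) model X_t = c + sum_i phi_i X_{t-i} + eps_t, the
one-step-ahead conditional mean is
  E[X_{t+1} | X_t, ...] = c + sum_i phi_i X_{t+1-i}.
Substitute known values:
  E[X_{t+1} | ...] = (-0.422) * (-1) + (0.303) * (8)
                   = 2.8460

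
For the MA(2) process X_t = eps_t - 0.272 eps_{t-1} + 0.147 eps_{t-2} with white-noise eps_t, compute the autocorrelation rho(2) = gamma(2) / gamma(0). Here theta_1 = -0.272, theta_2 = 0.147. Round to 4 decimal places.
\rho(2) = 0.1342

For an MA(q) process with theta_0 = 1, the autocovariance is
  gamma(k) = sigma^2 * sum_{i=0..q-k} theta_i * theta_{i+k},
and rho(k) = gamma(k) / gamma(0). Sigma^2 cancels.
  numerator   = (1)*(0.147) = 0.147.
  denominator = (1)^2 + (-0.272)^2 + (0.147)^2 = 1.095593.
  rho(2) = 0.147 / 1.095593 = 0.1342.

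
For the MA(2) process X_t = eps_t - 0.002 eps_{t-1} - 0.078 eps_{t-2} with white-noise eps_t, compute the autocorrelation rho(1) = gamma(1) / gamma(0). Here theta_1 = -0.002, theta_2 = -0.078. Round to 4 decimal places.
\rho(1) = -0.0018

For an MA(q) process with theta_0 = 1, the autocovariance is
  gamma(k) = sigma^2 * sum_{i=0..q-k} theta_i * theta_{i+k},
and rho(k) = gamma(k) / gamma(0). Sigma^2 cancels.
  numerator   = (1)*(-0.002) + (-0.002)*(-0.078) = -0.001844.
  denominator = (1)^2 + (-0.002)^2 + (-0.078)^2 = 1.006088.
  rho(1) = -0.001844 / 1.006088 = -0.0018.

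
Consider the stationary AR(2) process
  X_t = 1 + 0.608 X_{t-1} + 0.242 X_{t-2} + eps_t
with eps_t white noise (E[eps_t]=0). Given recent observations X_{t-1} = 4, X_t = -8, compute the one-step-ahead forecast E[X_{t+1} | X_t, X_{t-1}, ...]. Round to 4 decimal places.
E[X_{t+1} \mid \mathcal F_t] = -2.8960

For an AR(p) model X_t = c + sum_i phi_i X_{t-i} + eps_t, the
one-step-ahead conditional mean is
  E[X_{t+1} | X_t, ...] = c + sum_i phi_i X_{t+1-i}.
Substitute known values:
  E[X_{t+1} | ...] = 1 + (0.608) * (-8) + (0.242) * (4)
                   = -2.8960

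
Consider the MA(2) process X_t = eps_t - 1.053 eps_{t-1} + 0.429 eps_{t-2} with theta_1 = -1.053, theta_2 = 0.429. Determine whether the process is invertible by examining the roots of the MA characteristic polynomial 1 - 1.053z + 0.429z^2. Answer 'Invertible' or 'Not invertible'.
\text{Invertible}

The MA(q) characteristic polynomial is P(z) = 1 - 1.053z + 0.429z^2.
Invertibility requires all roots to lie outside the unit circle, i.e. |z| > 1 for every root.
Set 1 + (-1.053) z + (0.429) z^2 = 0, i.e. a z^2 + b z + c = 0 with a = 0.429, b = -1.053, c = 1.
Discriminant D = b^2 - 4ac = (-1.053)^2 - 4*(0.429)*1 = 1.108809 - (1.716) = -0.607191.
D < 0, so the roots are the complex-conjugate pair z = (-b +/- i sqrt(-D)) / (2a) = 1.2273 +/- 0.9082i.
For a conjugate pair |z|^2 = z * conj(z) = (product of roots) = c/a = 1/(0.429) = 2.331002, so |z| = sqrt(2.331002) = 1.5268 for both roots.
Moduli of all roots: 1.5268, 1.5268.
All moduli strictly greater than 1? Yes.
Verdict: Invertible.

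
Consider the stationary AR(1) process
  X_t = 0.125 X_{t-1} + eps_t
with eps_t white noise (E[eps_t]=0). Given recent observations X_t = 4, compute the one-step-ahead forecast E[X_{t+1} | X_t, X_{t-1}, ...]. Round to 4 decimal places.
E[X_{t+1} \mid \mathcal F_t] = 0.5000

For an AR(p) model X_t = c + sum_i phi_i X_{t-i} + eps_t, the
one-step-ahead conditional mean is
  E[X_{t+1} | X_t, ...] = c + sum_i phi_i X_{t+1-i}.
Substitute known values:
  E[X_{t+1} | ...] = (0.125) * (4)
                   = 0.5000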